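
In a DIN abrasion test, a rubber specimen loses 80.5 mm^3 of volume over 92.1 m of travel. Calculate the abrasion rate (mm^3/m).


Rate = volume_loss / distance
= 80.5 / 92.1
= 0.874 mm^3/m

0.874 mm^3/m


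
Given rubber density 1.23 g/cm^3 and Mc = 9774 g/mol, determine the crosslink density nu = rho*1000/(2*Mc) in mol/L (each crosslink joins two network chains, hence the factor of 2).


nu = rho * 1000 / (2 * Mc)
nu = 1.23 * 1000 / (2 * 9774)
nu = 1230.0 / 19548
nu = 0.0629 mol/L

0.0629 mol/L


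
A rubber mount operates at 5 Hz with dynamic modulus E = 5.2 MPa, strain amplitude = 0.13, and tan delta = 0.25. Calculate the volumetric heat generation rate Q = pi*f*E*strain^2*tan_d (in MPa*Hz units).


Q = pi * f * E * strain^2 * tan_d
= pi * 5 * 5.2 * 0.13^2 * 0.25
= pi * 5 * 5.2 * 0.0169 * 0.25
= 0.3451

Q = 0.3451


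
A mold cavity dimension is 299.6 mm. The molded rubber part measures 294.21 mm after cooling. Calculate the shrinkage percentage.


Shrinkage = (mold - part) / mold * 100
= (299.6 - 294.21) / 299.6 * 100
= 5.39 / 299.6 * 100
= 1.8%

1.8%


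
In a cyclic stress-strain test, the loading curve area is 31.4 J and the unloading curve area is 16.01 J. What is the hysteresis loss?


Hysteresis loss = loading - unloading
= 31.4 - 16.01
= 15.39 J

15.39 J


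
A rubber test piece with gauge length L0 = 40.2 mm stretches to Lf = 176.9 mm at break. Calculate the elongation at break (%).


Elongation = (Lf - L0) / L0 * 100
= (176.9 - 40.2) / 40.2 * 100
= 136.7 / 40.2 * 100
= 340.0%

340.0%


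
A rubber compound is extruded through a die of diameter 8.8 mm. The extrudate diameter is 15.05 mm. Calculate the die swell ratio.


Die swell ratio = D_extrudate / D_die
= 15.05 / 8.8
= 1.71

Die swell = 1.71


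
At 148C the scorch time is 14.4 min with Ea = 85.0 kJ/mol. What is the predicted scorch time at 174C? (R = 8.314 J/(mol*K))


Convert temperatures: T1 = 148 + 273.15 = 421.15 K, T2 = 174 + 273.15 = 447.15 K
ts2_new = 14.4 * exp(85000 / 8.314 * (1/447.15 - 1/421.15))
1/T2 - 1/T1 = -1.3806e-04
ts2_new = 3.51 min

3.51 min


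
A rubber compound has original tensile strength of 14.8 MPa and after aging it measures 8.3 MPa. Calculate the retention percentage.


Retention = aged / original * 100
= 8.3 / 14.8 * 100
= 56.1%

56.1%


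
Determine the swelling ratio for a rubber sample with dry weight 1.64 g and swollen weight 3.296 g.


Q = W_swollen / W_dry
Q = 3.296 / 1.64
Q = 2.01

Q = 2.01


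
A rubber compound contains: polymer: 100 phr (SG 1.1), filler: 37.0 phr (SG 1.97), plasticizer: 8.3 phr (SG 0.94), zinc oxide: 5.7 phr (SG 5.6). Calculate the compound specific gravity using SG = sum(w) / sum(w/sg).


Sum of weights = 151.0
Volume contributions:
  polymer: 100/1.1 = 90.9091
  filler: 37.0/1.97 = 18.7817
  plasticizer: 8.3/0.94 = 8.8298
  zinc oxide: 5.7/5.6 = 1.0179
Sum of volumes = 119.5385
SG = 151.0 / 119.5385 = 1.263

SG = 1.263


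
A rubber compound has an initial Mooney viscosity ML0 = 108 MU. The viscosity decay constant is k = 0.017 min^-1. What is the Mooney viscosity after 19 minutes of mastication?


ML = ML0 * exp(-k * t)
ML = 108 * exp(-0.017 * 19)
ML = 108 * 0.7240
ML = 78.19 MU

78.19 MU


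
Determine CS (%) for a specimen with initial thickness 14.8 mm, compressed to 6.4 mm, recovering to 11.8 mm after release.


CS = (t0 - recovered) / (t0 - ts) * 100
= (14.8 - 11.8) / (14.8 - 6.4) * 100
= 3.0 / 8.4 * 100
= 35.7%

35.7%


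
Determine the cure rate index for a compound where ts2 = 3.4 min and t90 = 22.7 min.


CRI = 100 / (t90 - ts2)
= 100 / (22.7 - 3.4)
= 100 / 19.3
= 5.18 min^-1

5.18 min^-1


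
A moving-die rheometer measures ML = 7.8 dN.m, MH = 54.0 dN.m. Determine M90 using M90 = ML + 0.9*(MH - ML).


M90 = ML + 0.9 * (MH - ML)
M90 = 7.8 + 0.9 * (54.0 - 7.8)
M90 = 7.8 + 0.9 * 46.2
M90 = 49.38 dN.m

49.38 dN.m


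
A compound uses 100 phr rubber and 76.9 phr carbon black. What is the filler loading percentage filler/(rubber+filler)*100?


Filler % = filler / (rubber + filler) * 100
= 76.9 / (100 + 76.9) * 100
= 76.9 / 176.9 * 100
= 43.47%

43.47%


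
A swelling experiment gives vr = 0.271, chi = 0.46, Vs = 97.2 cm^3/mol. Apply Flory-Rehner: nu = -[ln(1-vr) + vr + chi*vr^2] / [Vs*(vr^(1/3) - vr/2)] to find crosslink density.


ln(1 - vr) = ln(1 - 0.271) = -0.3161
Numerator = -((-0.3161) + 0.271 + 0.46 * 0.271^2) = 0.0113
Denominator = 97.2 * (0.271^(1/3) - 0.271/2) = 49.7302
nu = 0.0113 / 49.7302 = 2.2720e-04 mol/cm^3

2.2720e-04 mol/cm^3


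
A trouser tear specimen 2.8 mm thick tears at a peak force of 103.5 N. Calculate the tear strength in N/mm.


Tear strength = force / thickness
= 103.5 / 2.8
= 36.96 N/mm

36.96 N/mm


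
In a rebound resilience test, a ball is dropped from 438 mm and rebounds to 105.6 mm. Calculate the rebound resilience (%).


Resilience = h_rebound / h_drop * 100
= 105.6 / 438 * 100
= 24.1%

24.1%


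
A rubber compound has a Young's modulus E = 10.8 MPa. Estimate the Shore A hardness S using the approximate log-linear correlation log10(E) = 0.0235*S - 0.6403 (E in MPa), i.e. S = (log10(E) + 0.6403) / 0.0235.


log10(E) = 0.0235*S - 0.6403  =>  S = (log10(E) + 0.6403) / 0.0235
log10(10.8) = 1.033424
S = (1.033424 + 0.6403) / 0.0235 = 1.673724 / 0.0235
S = 71.2

Shore A = 71.2


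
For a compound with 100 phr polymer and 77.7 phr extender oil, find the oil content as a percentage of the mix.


Oil % = oil / (100 + oil) * 100
= 77.7 / (100 + 77.7) * 100
= 77.7 / 177.7 * 100
= 43.73%

43.73%


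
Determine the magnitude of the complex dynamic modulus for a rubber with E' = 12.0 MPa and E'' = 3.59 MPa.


|E*| = sqrt(E'^2 + E''^2)
= sqrt(12.0^2 + 3.59^2)
= sqrt(144.0000 + 12.8881)
= 12.525 MPa

12.525 MPa


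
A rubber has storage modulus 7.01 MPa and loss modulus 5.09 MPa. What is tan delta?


tan delta = E'' / E'
= 5.09 / 7.01
= 0.7261

tan delta = 0.7261


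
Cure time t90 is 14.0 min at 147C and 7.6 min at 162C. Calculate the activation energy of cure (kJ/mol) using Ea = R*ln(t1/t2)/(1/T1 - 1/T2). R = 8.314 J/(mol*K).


T1 = 420.15 K, T2 = 435.15 K
1/T1 - 1/T2 = 8.2044e-05
ln(t1/t2) = ln(14.0/7.6) = 0.6109
Ea = 8.314 * 0.6109 / 8.2044e-05 = 61906.8489 J/mol
Ea = 61.91 kJ/mol

61.91 kJ/mol


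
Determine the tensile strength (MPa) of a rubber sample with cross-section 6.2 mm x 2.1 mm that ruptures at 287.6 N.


Area = width * thickness = 6.2 * 2.1 = 13.02 mm^2
TS = force / area = 287.6 / 13.02 = 22.09 MPa

22.09 MPa


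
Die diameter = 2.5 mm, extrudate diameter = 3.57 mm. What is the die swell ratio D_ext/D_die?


Die swell ratio = D_extrudate / D_die
= 3.57 / 2.5
= 1.428

Die swell = 1.428


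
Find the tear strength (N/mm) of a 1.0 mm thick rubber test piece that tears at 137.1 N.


Tear strength = force / thickness
= 137.1 / 1.0
= 137.1 N/mm

137.1 N/mm


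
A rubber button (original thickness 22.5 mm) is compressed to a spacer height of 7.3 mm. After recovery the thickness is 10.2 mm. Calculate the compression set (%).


CS = (t0 - recovered) / (t0 - ts) * 100
= (22.5 - 10.2) / (22.5 - 7.3) * 100
= 12.3 / 15.2 * 100
= 80.9%

80.9%


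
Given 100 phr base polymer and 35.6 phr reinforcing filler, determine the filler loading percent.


Filler % = filler / (rubber + filler) * 100
= 35.6 / (100 + 35.6) * 100
= 35.6 / 135.6 * 100
= 26.25%

26.25%


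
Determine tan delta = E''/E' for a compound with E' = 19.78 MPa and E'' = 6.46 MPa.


tan delta = E'' / E'
= 6.46 / 19.78
= 0.3266

tan delta = 0.3266


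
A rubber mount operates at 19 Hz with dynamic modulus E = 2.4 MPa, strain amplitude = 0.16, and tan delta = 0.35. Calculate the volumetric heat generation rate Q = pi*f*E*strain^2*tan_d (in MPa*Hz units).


Q = pi * f * E * strain^2 * tan_d
= pi * 19 * 2.4 * 0.16^2 * 0.35
= pi * 19 * 2.4 * 0.0256 * 0.35
= 1.2836

Q = 1.2836


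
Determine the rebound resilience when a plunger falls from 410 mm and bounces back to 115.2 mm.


Resilience = h_rebound / h_drop * 100
= 115.2 / 410 * 100
= 28.1%

28.1%


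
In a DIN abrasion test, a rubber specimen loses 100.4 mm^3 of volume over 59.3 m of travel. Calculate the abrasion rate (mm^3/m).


Rate = volume_loss / distance
= 100.4 / 59.3
= 1.693 mm^3/m

1.693 mm^3/m


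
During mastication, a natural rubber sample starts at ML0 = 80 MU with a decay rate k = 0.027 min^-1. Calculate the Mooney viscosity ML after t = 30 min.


ML = ML0 * exp(-k * t)
ML = 80 * exp(-0.027 * 30)
ML = 80 * 0.4449
ML = 35.59 MU

35.59 MU


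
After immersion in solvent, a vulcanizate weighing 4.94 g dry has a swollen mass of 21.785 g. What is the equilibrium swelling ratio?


Q = W_swollen / W_dry
Q = 21.785 / 4.94
Q = 4.41

Q = 4.41


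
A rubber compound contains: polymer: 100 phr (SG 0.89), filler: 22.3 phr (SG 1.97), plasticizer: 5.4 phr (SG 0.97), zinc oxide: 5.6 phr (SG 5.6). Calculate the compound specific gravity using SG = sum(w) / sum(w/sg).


Sum of weights = 133.3
Volume contributions:
  polymer: 100/0.89 = 112.3596
  filler: 22.3/1.97 = 11.3198
  plasticizer: 5.4/0.97 = 5.5670
  zinc oxide: 5.6/5.6 = 1.0000
Sum of volumes = 130.2464
SG = 133.3 / 130.2464 = 1.023

SG = 1.023


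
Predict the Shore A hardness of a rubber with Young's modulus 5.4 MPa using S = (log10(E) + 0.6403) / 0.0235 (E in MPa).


log10(E) = 0.0235*S - 0.6403  =>  S = (log10(E) + 0.6403) / 0.0235
log10(5.4) = 0.732394
S = (0.732394 + 0.6403) / 0.0235 = 1.372694 / 0.0235
S = 58.4

Shore A = 58.4


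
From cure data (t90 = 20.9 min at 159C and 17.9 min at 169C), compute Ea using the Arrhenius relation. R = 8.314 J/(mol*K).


T1 = 432.15 K, T2 = 442.15 K
1/T1 - 1/T2 = 5.2335e-05
ln(t1/t2) = ln(20.9/17.9) = 0.1549
Ea = 8.314 * 0.1549 / 5.2335e-05 = 24615.0880 J/mol
Ea = 24.62 kJ/mol

24.62 kJ/mol


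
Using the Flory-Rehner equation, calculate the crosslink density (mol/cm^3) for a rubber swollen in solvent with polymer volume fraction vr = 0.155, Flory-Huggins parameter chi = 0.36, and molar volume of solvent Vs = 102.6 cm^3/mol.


ln(1 - vr) = ln(1 - 0.155) = -0.1684
Numerator = -((-0.1684) + 0.155 + 0.36 * 0.155^2) = 0.0048
Denominator = 102.6 * (0.155^(1/3) - 0.155/2) = 47.1620
nu = 0.0048 / 47.1620 = 1.0113e-04 mol/cm^3

1.0113e-04 mol/cm^3


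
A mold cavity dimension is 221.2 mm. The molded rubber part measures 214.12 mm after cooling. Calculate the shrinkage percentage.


Shrinkage = (mold - part) / mold * 100
= (221.2 - 214.12) / 221.2 * 100
= 7.08 / 221.2 * 100
= 3.2%

3.2%


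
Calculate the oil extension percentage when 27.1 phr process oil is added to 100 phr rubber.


Oil % = oil / (100 + oil) * 100
= 27.1 / (100 + 27.1) * 100
= 27.1 / 127.1 * 100
= 21.32%

21.32%


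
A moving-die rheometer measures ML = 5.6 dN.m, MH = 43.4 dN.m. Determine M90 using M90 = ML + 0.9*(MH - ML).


M90 = ML + 0.9 * (MH - ML)
M90 = 5.6 + 0.9 * (43.4 - 5.6)
M90 = 5.6 + 0.9 * 37.8
M90 = 39.62 dN.m

39.62 dN.m


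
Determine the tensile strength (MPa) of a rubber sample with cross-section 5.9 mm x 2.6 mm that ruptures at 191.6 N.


Area = width * thickness = 5.9 * 2.6 = 15.34 mm^2
TS = force / area = 191.6 / 15.34 = 12.49 MPa

12.49 MPa


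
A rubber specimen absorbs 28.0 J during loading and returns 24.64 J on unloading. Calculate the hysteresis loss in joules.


Hysteresis loss = loading - unloading
= 28.0 - 24.64
= 3.36 J

3.36 J


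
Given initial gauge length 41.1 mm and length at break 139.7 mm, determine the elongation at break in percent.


Elongation = (Lf - L0) / L0 * 100
= (139.7 - 41.1) / 41.1 * 100
= 98.6 / 41.1 * 100
= 239.9%

239.9%


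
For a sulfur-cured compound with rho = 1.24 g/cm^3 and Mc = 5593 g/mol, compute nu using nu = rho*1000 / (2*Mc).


nu = rho * 1000 / (2 * Mc)
nu = 1.24 * 1000 / (2 * 5593)
nu = 1240.0 / 11186
nu = 0.1109 mol/L

0.1109 mol/L


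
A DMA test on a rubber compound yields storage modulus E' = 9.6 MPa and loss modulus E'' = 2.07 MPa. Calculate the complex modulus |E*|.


|E*| = sqrt(E'^2 + E''^2)
= sqrt(9.6^2 + 2.07^2)
= sqrt(92.1600 + 4.2849)
= 9.821 MPa

9.821 MPa


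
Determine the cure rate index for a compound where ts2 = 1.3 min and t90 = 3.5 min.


CRI = 100 / (t90 - ts2)
= 100 / (3.5 - 1.3)
= 100 / 2.2
= 45.45 min^-1

45.45 min^-1


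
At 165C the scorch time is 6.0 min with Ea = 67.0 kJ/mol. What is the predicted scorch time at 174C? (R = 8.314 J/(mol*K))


Convert temperatures: T1 = 165 + 273.15 = 438.15 K, T2 = 174 + 273.15 = 447.15 K
ts2_new = 6.0 * exp(67000 / 8.314 * (1/447.15 - 1/438.15))
1/T2 - 1/T1 = -4.5937e-05
ts2_new = 4.14 min

4.14 min


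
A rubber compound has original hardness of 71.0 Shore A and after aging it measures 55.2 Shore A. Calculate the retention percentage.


Retention = aged / original * 100
= 55.2 / 71.0 * 100
= 77.7%

77.7%


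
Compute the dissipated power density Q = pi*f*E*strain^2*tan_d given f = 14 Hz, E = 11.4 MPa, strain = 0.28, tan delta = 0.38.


Q = pi * f * E * strain^2 * tan_d
= pi * 14 * 11.4 * 0.28^2 * 0.38
= pi * 14 * 11.4 * 0.0784 * 0.38
= 14.9377

Q = 14.9377


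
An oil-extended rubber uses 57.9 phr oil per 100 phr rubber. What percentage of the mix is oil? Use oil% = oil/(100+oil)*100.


Oil % = oil / (100 + oil) * 100
= 57.9 / (100 + 57.9) * 100
= 57.9 / 157.9 * 100
= 36.67%

36.67%


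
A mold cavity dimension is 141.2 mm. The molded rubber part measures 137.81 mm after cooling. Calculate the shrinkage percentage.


Shrinkage = (mold - part) / mold * 100
= (141.2 - 137.81) / 141.2 * 100
= 3.39 / 141.2 * 100
= 2.4%

2.4%


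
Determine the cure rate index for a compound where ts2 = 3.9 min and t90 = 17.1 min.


CRI = 100 / (t90 - ts2)
= 100 / (17.1 - 3.9)
= 100 / 13.2
= 7.58 min^-1

7.58 min^-1


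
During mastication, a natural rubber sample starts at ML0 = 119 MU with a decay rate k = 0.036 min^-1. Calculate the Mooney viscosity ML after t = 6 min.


ML = ML0 * exp(-k * t)
ML = 119 * exp(-0.036 * 6)
ML = 119 * 0.8057
ML = 95.88 MU

95.88 MU


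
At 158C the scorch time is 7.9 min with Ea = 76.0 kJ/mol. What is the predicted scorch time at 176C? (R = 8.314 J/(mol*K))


Convert temperatures: T1 = 158 + 273.15 = 431.15 K, T2 = 176 + 273.15 = 449.15 K
ts2_new = 7.9 * exp(76000 / 8.314 * (1/449.15 - 1/431.15))
1/T2 - 1/T1 = -9.2951e-05
ts2_new = 3.38 min

3.38 min


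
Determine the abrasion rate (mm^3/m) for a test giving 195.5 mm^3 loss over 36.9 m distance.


Rate = volume_loss / distance
= 195.5 / 36.9
= 5.298 mm^3/m

5.298 mm^3/m


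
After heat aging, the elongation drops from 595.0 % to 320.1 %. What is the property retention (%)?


Retention = aged / original * 100
= 320.1 / 595.0 * 100
= 53.8%

53.8%


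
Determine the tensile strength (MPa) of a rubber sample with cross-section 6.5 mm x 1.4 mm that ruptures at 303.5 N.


Area = width * thickness = 6.5 * 1.4 = 9.1 mm^2
TS = force / area = 303.5 / 9.1 = 33.35 MPa

33.35 MPa


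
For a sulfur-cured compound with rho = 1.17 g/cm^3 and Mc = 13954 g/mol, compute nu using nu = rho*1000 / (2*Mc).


nu = rho * 1000 / (2 * Mc)
nu = 1.17 * 1000 / (2 * 13954)
nu = 1170.0 / 27908
nu = 0.0419 mol/L

0.0419 mol/L


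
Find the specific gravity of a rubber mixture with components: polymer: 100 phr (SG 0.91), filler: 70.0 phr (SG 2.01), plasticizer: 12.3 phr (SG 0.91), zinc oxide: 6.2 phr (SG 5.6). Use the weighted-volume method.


Sum of weights = 188.5
Volume contributions:
  polymer: 100/0.91 = 109.8901
  filler: 70.0/2.01 = 34.8259
  plasticizer: 12.3/0.91 = 13.5165
  zinc oxide: 6.2/5.6 = 1.1071
Sum of volumes = 159.3396
SG = 188.5 / 159.3396 = 1.183

SG = 1.183


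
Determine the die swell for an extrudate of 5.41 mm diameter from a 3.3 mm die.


Die swell ratio = D_extrudate / D_die
= 5.41 / 3.3
= 1.639

Die swell = 1.639


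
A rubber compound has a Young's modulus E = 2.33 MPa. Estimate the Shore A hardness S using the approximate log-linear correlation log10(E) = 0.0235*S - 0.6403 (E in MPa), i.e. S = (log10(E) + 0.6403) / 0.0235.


log10(E) = 0.0235*S - 0.6403  =>  S = (log10(E) + 0.6403) / 0.0235
log10(2.33) = 0.367356
S = (0.367356 + 0.6403) / 0.0235 = 1.007656 / 0.0235
S = 42.9

Shore A = 42.9


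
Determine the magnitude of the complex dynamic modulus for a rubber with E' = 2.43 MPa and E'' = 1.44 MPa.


|E*| = sqrt(E'^2 + E''^2)
= sqrt(2.43^2 + 1.44^2)
= sqrt(5.9049 + 2.0736)
= 2.825 MPa

2.825 MPa


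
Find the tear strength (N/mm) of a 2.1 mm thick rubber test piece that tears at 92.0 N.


Tear strength = force / thickness
= 92.0 / 2.1
= 43.81 N/mm

43.81 N/mm


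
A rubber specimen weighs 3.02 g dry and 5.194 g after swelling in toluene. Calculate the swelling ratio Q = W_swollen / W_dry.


Q = W_swollen / W_dry
Q = 5.194 / 3.02
Q = 1.72

Q = 1.72


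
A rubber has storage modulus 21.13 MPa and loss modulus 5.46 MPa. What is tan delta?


tan delta = E'' / E'
= 5.46 / 21.13
= 0.2584

tan delta = 0.2584


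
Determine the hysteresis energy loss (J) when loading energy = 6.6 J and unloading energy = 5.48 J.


Hysteresis loss = loading - unloading
= 6.6 - 5.48
= 1.12 J

1.12 J


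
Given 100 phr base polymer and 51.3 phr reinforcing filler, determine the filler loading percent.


Filler % = filler / (rubber + filler) * 100
= 51.3 / (100 + 51.3) * 100
= 51.3 / 151.3 * 100
= 33.91%

33.91%


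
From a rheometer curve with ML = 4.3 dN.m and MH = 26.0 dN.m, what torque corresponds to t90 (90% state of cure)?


M90 = ML + 0.9 * (MH - ML)
M90 = 4.3 + 0.9 * (26.0 - 4.3)
M90 = 4.3 + 0.9 * 21.7
M90 = 23.83 dN.m

23.83 dN.m


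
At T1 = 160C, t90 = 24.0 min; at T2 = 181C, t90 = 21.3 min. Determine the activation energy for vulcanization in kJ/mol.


T1 = 433.15 K, T2 = 454.15 K
1/T1 - 1/T2 = 1.0675e-04
ln(t1/t2) = ln(24.0/21.3) = 0.1193
Ea = 8.314 * 0.1193 / 1.0675e-04 = 9294.7773 J/mol
Ea = 9.29 kJ/mol

9.29 kJ/mol


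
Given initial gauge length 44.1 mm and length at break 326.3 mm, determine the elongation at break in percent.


Elongation = (Lf - L0) / L0 * 100
= (326.3 - 44.1) / 44.1 * 100
= 282.2 / 44.1 * 100
= 639.9%

639.9%


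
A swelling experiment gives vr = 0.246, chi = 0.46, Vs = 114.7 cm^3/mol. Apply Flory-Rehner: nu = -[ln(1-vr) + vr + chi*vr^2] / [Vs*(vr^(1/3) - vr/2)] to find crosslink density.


ln(1 - vr) = ln(1 - 0.246) = -0.2824
Numerator = -((-0.2824) + 0.246 + 0.46 * 0.246^2) = 0.0085
Denominator = 114.7 * (0.246^(1/3) - 0.246/2) = 57.7609
nu = 0.0085 / 57.7609 = 1.4760e-04 mol/cm^3

1.4760e-04 mol/cm^3


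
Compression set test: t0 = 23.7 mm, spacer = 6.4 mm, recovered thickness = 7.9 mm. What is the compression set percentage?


CS = (t0 - recovered) / (t0 - ts) * 100
= (23.7 - 7.9) / (23.7 - 6.4) * 100
= 15.8 / 17.3 * 100
= 91.3%

91.3%


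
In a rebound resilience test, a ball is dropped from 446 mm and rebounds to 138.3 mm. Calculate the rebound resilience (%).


Resilience = h_rebound / h_drop * 100
= 138.3 / 446 * 100
= 31.0%

31.0%


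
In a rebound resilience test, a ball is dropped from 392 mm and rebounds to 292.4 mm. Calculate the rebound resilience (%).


Resilience = h_rebound / h_drop * 100
= 292.4 / 392 * 100
= 74.6%

74.6%


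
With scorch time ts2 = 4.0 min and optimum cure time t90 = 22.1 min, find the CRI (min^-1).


CRI = 100 / (t90 - ts2)
= 100 / (22.1 - 4.0)
= 100 / 18.1
= 5.52 min^-1

5.52 min^-1


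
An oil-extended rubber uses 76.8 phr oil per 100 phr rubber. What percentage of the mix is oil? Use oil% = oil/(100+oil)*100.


Oil % = oil / (100 + oil) * 100
= 76.8 / (100 + 76.8) * 100
= 76.8 / 176.8 * 100
= 43.44%

43.44%


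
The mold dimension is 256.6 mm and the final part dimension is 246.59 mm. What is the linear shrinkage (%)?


Shrinkage = (mold - part) / mold * 100
= (256.6 - 246.59) / 256.6 * 100
= 10.01 / 256.6 * 100
= 3.9%

3.9%


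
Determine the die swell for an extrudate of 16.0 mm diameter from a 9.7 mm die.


Die swell ratio = D_extrudate / D_die
= 16.0 / 9.7
= 1.649

Die swell = 1.649


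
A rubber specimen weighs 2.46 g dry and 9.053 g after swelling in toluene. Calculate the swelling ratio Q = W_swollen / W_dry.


Q = W_swollen / W_dry
Q = 9.053 / 2.46
Q = 3.68

Q = 3.68


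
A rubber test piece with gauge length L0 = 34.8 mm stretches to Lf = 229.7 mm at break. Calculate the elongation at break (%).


Elongation = (Lf - L0) / L0 * 100
= (229.7 - 34.8) / 34.8 * 100
= 194.9 / 34.8 * 100
= 560.1%

560.1%


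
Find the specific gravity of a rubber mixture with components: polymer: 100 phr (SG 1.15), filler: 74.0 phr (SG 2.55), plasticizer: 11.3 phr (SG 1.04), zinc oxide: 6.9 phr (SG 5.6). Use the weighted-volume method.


Sum of weights = 192.2
Volume contributions:
  polymer: 100/1.15 = 86.9565
  filler: 74.0/2.55 = 29.0196
  plasticizer: 11.3/1.04 = 10.8654
  zinc oxide: 6.9/5.6 = 1.2321
Sum of volumes = 128.0737
SG = 192.2 / 128.0737 = 1.501

SG = 1.501


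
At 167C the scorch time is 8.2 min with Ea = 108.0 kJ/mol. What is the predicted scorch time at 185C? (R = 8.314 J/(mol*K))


Convert temperatures: T1 = 167 + 273.15 = 440.15 K, T2 = 185 + 273.15 = 458.15 K
ts2_new = 8.2 * exp(108000 / 8.314 * (1/458.15 - 1/440.15))
1/T2 - 1/T1 = -8.9261e-05
ts2_new = 2.57 min

2.57 min


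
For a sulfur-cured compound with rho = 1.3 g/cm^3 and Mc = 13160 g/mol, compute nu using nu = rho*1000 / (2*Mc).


nu = rho * 1000 / (2 * Mc)
nu = 1.3 * 1000 / (2 * 13160)
nu = 1300.0 / 26320
nu = 0.0494 mol/L

0.0494 mol/L


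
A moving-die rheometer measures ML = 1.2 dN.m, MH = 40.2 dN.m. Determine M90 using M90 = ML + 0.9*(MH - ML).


M90 = ML + 0.9 * (MH - ML)
M90 = 1.2 + 0.9 * (40.2 - 1.2)
M90 = 1.2 + 0.9 * 39.0
M90 = 36.3 dN.m

36.3 dN.m


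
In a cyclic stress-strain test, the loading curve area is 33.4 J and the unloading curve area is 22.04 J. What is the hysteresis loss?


Hysteresis loss = loading - unloading
= 33.4 - 22.04
= 11.36 J

11.36 J


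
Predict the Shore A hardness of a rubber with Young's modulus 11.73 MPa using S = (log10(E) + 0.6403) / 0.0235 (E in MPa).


log10(E) = 0.0235*S - 0.6403  =>  S = (log10(E) + 0.6403) / 0.0235
log10(11.73) = 1.069298
S = (1.069298 + 0.6403) / 0.0235 = 1.709598 / 0.0235
S = 72.7

Shore A = 72.7


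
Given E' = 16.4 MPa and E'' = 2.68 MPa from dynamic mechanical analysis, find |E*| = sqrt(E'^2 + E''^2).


|E*| = sqrt(E'^2 + E''^2)
= sqrt(16.4^2 + 2.68^2)
= sqrt(268.9600 + 7.1824)
= 16.618 MPa

16.618 MPa


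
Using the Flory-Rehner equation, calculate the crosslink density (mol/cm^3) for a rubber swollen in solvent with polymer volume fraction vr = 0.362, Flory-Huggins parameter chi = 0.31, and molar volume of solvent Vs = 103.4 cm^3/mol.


ln(1 - vr) = ln(1 - 0.362) = -0.4494
Numerator = -((-0.4494) + 0.362 + 0.31 * 0.362^2) = 0.0468
Denominator = 103.4 * (0.362^(1/3) - 0.362/2) = 54.9771
nu = 0.0468 / 54.9771 = 8.5114e-04 mol/cm^3

8.5114e-04 mol/cm^3


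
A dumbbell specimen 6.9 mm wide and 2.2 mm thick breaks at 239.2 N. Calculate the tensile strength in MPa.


Area = width * thickness = 6.9 * 2.2 = 15.18 mm^2
TS = force / area = 239.2 / 15.18 = 15.76 MPa

15.76 MPa


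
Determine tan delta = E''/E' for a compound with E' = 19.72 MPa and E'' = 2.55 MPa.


tan delta = E'' / E'
= 2.55 / 19.72
= 0.1293

tan delta = 0.1293


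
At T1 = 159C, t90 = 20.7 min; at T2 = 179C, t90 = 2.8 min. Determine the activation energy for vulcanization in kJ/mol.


T1 = 432.15 K, T2 = 452.15 K
1/T1 - 1/T2 = 1.0236e-04
ln(t1/t2) = ln(20.7/2.8) = 2.0005
Ea = 8.314 * 2.0005 / 1.0236e-04 = 162494.5253 J/mol
Ea = 162.49 kJ/mol

162.49 kJ/mol


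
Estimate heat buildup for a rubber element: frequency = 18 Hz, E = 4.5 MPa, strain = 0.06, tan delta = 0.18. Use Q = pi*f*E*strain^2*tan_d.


Q = pi * f * E * strain^2 * tan_d
= pi * 18 * 4.5 * 0.06^2 * 0.18
= pi * 18 * 4.5 * 0.0036 * 0.18
= 0.1649

Q = 0.1649


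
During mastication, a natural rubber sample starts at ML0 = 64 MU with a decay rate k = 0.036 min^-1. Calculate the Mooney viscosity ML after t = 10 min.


ML = ML0 * exp(-k * t)
ML = 64 * exp(-0.036 * 10)
ML = 64 * 0.6977
ML = 44.65 MU

44.65 MU


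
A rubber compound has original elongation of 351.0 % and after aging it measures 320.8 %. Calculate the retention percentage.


Retention = aged / original * 100
= 320.8 / 351.0 * 100
= 91.4%

91.4%


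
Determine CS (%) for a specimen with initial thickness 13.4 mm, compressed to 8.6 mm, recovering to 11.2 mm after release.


CS = (t0 - recovered) / (t0 - ts) * 100
= (13.4 - 11.2) / (13.4 - 8.6) * 100
= 2.2 / 4.8 * 100
= 45.8%

45.8%


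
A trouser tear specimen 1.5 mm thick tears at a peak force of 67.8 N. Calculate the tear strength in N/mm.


Tear strength = force / thickness
= 67.8 / 1.5
= 45.2 N/mm

45.2 N/mm


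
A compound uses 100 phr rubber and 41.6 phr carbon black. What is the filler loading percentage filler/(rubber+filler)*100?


Filler % = filler / (rubber + filler) * 100
= 41.6 / (100 + 41.6) * 100
= 41.6 / 141.6 * 100
= 29.38%

29.38%


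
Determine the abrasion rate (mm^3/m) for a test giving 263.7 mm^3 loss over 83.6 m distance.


Rate = volume_loss / distance
= 263.7 / 83.6
= 3.154 mm^3/m

3.154 mm^3/m


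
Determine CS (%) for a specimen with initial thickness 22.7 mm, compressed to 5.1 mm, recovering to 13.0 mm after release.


CS = (t0 - recovered) / (t0 - ts) * 100
= (22.7 - 13.0) / (22.7 - 5.1) * 100
= 9.7 / 17.6 * 100
= 55.1%

55.1%


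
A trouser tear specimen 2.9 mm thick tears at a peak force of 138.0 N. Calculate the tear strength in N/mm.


Tear strength = force / thickness
= 138.0 / 2.9
= 47.59 N/mm

47.59 N/mm


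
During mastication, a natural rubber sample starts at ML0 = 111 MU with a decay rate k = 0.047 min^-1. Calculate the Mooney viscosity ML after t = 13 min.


ML = ML0 * exp(-k * t)
ML = 111 * exp(-0.047 * 13)
ML = 111 * 0.5428
ML = 60.25 MU

60.25 MU


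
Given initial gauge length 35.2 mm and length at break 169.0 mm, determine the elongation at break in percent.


Elongation = (Lf - L0) / L0 * 100
= (169.0 - 35.2) / 35.2 * 100
= 133.8 / 35.2 * 100
= 380.1%

380.1%


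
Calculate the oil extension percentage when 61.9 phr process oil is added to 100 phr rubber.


Oil % = oil / (100 + oil) * 100
= 61.9 / (100 + 61.9) * 100
= 61.9 / 161.9 * 100
= 38.23%

38.23%


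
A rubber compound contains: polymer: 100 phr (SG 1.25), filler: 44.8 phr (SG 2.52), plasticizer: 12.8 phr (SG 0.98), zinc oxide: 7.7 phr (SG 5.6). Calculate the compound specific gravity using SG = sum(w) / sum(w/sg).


Sum of weights = 165.3
Volume contributions:
  polymer: 100/1.25 = 80.0000
  filler: 44.8/2.52 = 17.7778
  plasticizer: 12.8/0.98 = 13.0612
  zinc oxide: 7.7/5.6 = 1.3750
Sum of volumes = 112.2140
SG = 165.3 / 112.2140 = 1.473

SG = 1.473


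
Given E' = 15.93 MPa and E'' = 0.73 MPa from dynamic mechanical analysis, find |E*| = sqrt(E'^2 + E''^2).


|E*| = sqrt(E'^2 + E''^2)
= sqrt(15.93^2 + 0.73^2)
= sqrt(253.7649 + 0.5329)
= 15.947 MPa

15.947 MPa


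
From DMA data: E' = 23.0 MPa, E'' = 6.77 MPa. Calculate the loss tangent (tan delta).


tan delta = E'' / E'
= 6.77 / 23.0
= 0.2943

tan delta = 0.2943


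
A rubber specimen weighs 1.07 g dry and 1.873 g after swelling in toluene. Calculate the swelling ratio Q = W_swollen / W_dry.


Q = W_swollen / W_dry
Q = 1.873 / 1.07
Q = 1.75

Q = 1.75


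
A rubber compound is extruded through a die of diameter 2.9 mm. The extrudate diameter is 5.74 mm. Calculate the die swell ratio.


Die swell ratio = D_extrudate / D_die
= 5.74 / 2.9
= 1.979

Die swell = 1.979


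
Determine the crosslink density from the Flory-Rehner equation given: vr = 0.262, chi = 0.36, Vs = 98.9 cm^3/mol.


ln(1 - vr) = ln(1 - 0.262) = -0.3038
Numerator = -((-0.3038) + 0.262 + 0.36 * 0.262^2) = 0.0171
Denominator = 98.9 * (0.262^(1/3) - 0.262/2) = 50.3285
nu = 0.0171 / 50.3285 = 3.3976e-04 mol/cm^3

3.3976e-04 mol/cm^3


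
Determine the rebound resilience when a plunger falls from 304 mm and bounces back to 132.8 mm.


Resilience = h_rebound / h_drop * 100
= 132.8 / 304 * 100
= 43.7%

43.7%


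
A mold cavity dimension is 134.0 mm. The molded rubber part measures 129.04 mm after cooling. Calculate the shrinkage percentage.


Shrinkage = (mold - part) / mold * 100
= (134.0 - 129.04) / 134.0 * 100
= 4.96 / 134.0 * 100
= 3.7%

3.7%


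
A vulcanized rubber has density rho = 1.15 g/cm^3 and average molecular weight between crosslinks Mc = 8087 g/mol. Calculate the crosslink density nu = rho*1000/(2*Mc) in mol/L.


nu = rho * 1000 / (2 * Mc)
nu = 1.15 * 1000 / (2 * 8087)
nu = 1150.0 / 16174
nu = 0.0711 mol/L

0.0711 mol/L


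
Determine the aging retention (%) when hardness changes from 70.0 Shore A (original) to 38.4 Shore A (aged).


Retention = aged / original * 100
= 38.4 / 70.0 * 100
= 54.9%

54.9%


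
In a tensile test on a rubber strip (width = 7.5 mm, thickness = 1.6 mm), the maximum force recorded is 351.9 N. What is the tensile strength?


Area = width * thickness = 7.5 * 1.6 = 12.0 mm^2
TS = force / area = 351.9 / 12.0 = 29.32 MPa

29.32 MPa


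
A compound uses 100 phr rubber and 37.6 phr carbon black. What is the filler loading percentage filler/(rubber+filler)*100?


Filler % = filler / (rubber + filler) * 100
= 37.6 / (100 + 37.6) * 100
= 37.6 / 137.6 * 100
= 27.33%

27.33%


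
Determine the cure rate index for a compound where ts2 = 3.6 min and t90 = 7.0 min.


CRI = 100 / (t90 - ts2)
= 100 / (7.0 - 3.6)
= 100 / 3.4
= 29.41 min^-1

29.41 min^-1


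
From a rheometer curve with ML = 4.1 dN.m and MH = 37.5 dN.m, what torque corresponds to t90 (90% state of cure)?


M90 = ML + 0.9 * (MH - ML)
M90 = 4.1 + 0.9 * (37.5 - 4.1)
M90 = 4.1 + 0.9 * 33.4
M90 = 34.16 dN.m

34.16 dN.m


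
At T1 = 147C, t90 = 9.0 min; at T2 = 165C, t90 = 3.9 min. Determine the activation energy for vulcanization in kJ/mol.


T1 = 420.15 K, T2 = 438.15 K
1/T1 - 1/T2 = 9.7779e-05
ln(t1/t2) = ln(9.0/3.9) = 0.8362
Ea = 8.314 * 0.8362 / 9.7779e-05 = 71104.9448 J/mol
Ea = 71.1 kJ/mol

71.1 kJ/mol


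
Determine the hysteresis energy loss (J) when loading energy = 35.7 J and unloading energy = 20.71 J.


Hysteresis loss = loading - unloading
= 35.7 - 20.71
= 14.99 J

14.99 J


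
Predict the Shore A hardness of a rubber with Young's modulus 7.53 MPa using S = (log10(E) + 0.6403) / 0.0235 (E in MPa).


log10(E) = 0.0235*S - 0.6403  =>  S = (log10(E) + 0.6403) / 0.0235
log10(7.53) = 0.876795
S = (0.876795 + 0.6403) / 0.0235 = 1.517095 / 0.0235
S = 64.6

Shore A = 64.6


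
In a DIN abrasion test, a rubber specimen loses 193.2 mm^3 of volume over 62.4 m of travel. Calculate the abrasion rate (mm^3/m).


Rate = volume_loss / distance
= 193.2 / 62.4
= 3.096 mm^3/m

3.096 mm^3/m


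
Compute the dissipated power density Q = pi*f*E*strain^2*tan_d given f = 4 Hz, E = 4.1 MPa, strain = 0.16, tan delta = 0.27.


Q = pi * f * E * strain^2 * tan_d
= pi * 4 * 4.1 * 0.16^2 * 0.27
= pi * 4 * 4.1 * 0.0256 * 0.27
= 0.3561

Q = 0.3561


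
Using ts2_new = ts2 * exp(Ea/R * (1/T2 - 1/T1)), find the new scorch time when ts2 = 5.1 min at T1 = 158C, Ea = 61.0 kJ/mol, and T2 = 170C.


Convert temperatures: T1 = 158 + 273.15 = 431.15 K, T2 = 170 + 273.15 = 443.15 K
ts2_new = 5.1 * exp(61000 / 8.314 * (1/443.15 - 1/431.15))
1/T2 - 1/T1 = -6.2806e-05
ts2_new = 3.22 min

3.22 min


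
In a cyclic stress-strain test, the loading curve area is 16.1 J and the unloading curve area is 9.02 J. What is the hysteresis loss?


Hysteresis loss = loading - unloading
= 16.1 - 9.02
= 7.08 J

7.08 J


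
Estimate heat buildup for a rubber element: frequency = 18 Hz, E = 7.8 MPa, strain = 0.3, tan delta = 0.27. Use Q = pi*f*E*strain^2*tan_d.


Q = pi * f * E * strain^2 * tan_d
= pi * 18 * 7.8 * 0.3^2 * 0.27
= pi * 18 * 7.8 * 0.0900 * 0.27
= 10.7182

Q = 10.7182


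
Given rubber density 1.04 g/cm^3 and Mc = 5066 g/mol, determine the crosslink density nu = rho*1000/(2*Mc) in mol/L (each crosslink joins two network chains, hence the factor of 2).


nu = rho * 1000 / (2 * Mc)
nu = 1.04 * 1000 / (2 * 5066)
nu = 1040.0 / 10132
nu = 0.1026 mol/L

0.1026 mol/L


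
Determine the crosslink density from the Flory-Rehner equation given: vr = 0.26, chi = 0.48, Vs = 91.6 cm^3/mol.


ln(1 - vr) = ln(1 - 0.26) = -0.3011
Numerator = -((-0.3011) + 0.26 + 0.48 * 0.26^2) = 0.0087
Denominator = 91.6 * (0.26^(1/3) - 0.26/2) = 46.5557
nu = 0.0087 / 46.5557 = 1.8595e-04 mol/cm^3

1.8595e-04 mol/cm^3


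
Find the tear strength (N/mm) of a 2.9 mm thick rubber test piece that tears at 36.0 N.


Tear strength = force / thickness
= 36.0 / 2.9
= 12.41 N/mm

12.41 N/mm


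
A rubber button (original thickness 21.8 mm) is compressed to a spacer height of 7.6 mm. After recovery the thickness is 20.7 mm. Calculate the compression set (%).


CS = (t0 - recovered) / (t0 - ts) * 100
= (21.8 - 20.7) / (21.8 - 7.6) * 100
= 1.1 / 14.2 * 100
= 7.7%

7.7%


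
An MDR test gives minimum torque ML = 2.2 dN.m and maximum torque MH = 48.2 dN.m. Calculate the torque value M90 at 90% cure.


M90 = ML + 0.9 * (MH - ML)
M90 = 2.2 + 0.9 * (48.2 - 2.2)
M90 = 2.2 + 0.9 * 46.0
M90 = 43.6 dN.m

43.6 dN.m


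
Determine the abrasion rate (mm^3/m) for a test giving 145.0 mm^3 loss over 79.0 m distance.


Rate = volume_loss / distance
= 145.0 / 79.0
= 1.835 mm^3/m

1.835 mm^3/m


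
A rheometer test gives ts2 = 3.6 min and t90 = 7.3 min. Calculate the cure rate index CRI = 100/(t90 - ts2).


CRI = 100 / (t90 - ts2)
= 100 / (7.3 - 3.6)
= 100 / 3.7
= 27.03 min^-1

27.03 min^-1


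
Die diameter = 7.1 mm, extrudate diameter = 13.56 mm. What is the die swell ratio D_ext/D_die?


Die swell ratio = D_extrudate / D_die
= 13.56 / 7.1
= 1.91

Die swell = 1.91


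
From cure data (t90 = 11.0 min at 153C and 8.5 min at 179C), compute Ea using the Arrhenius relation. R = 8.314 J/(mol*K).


T1 = 426.15 K, T2 = 452.15 K
1/T1 - 1/T2 = 1.3494e-04
ln(t1/t2) = ln(11.0/8.5) = 0.2578
Ea = 8.314 * 0.2578 / 1.3494e-04 = 15885.9667 J/mol
Ea = 15.89 kJ/mol

15.89 kJ/mol


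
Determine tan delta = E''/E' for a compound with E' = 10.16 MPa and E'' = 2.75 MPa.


tan delta = E'' / E'
= 2.75 / 10.16
= 0.2707

tan delta = 0.2707


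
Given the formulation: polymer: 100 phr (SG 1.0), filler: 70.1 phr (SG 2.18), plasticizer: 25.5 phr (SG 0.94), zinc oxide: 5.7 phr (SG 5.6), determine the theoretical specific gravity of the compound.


Sum of weights = 201.3
Volume contributions:
  polymer: 100/1.0 = 100.0000
  filler: 70.1/2.18 = 32.1560
  plasticizer: 25.5/0.94 = 27.1277
  zinc oxide: 5.7/5.6 = 1.0179
Sum of volumes = 160.3015
SG = 201.3 / 160.3015 = 1.256

SG = 1.256


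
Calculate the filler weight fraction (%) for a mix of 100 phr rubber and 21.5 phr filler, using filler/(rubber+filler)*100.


Filler % = filler / (rubber + filler) * 100
= 21.5 / (100 + 21.5) * 100
= 21.5 / 121.5 * 100
= 17.7%

17.7%


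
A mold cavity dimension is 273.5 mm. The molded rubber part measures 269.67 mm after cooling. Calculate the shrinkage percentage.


Shrinkage = (mold - part) / mold * 100
= (273.5 - 269.67) / 273.5 * 100
= 3.83 / 273.5 * 100
= 1.4%

1.4%


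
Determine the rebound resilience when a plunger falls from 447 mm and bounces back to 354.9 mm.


Resilience = h_rebound / h_drop * 100
= 354.9 / 447 * 100
= 79.4%

79.4%


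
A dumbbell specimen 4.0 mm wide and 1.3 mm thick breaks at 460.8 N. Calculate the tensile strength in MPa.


Area = width * thickness = 4.0 * 1.3 = 5.2 mm^2
TS = force / area = 460.8 / 5.2 = 88.62 MPa

88.62 MPa


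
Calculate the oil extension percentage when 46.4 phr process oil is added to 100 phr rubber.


Oil % = oil / (100 + oil) * 100
= 46.4 / (100 + 46.4) * 100
= 46.4 / 146.4 * 100
= 31.69%

31.69%


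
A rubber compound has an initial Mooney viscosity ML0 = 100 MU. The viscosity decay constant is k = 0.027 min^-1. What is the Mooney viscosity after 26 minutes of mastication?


ML = ML0 * exp(-k * t)
ML = 100 * exp(-0.027 * 26)
ML = 100 * 0.4956
ML = 49.56 MU

49.56 MU


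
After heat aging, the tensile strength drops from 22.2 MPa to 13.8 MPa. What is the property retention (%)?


Retention = aged / original * 100
= 13.8 / 22.2 * 100
= 62.2%

62.2%


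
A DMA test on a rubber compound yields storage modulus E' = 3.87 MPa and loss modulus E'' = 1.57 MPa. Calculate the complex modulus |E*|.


|E*| = sqrt(E'^2 + E''^2)
= sqrt(3.87^2 + 1.57^2)
= sqrt(14.9769 + 2.4649)
= 4.176 MPa

4.176 MPa


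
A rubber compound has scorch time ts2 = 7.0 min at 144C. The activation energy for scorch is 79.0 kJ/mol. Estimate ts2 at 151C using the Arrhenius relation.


Convert temperatures: T1 = 144 + 273.15 = 417.15 K, T2 = 151 + 273.15 = 424.15 K
ts2_new = 7.0 * exp(79000 / 8.314 * (1/424.15 - 1/417.15))
1/T2 - 1/T1 = -3.9563e-05
ts2_new = 4.81 min

4.81 min


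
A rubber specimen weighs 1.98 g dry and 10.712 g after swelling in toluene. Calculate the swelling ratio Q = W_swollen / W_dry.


Q = W_swollen / W_dry
Q = 10.712 / 1.98
Q = 5.41

Q = 5.41


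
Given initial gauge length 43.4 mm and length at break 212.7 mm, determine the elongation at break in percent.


Elongation = (Lf - L0) / L0 * 100
= (212.7 - 43.4) / 43.4 * 100
= 169.3 / 43.4 * 100
= 390.1%

390.1%


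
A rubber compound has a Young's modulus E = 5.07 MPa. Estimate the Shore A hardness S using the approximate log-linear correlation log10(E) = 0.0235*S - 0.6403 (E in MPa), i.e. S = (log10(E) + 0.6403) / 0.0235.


log10(E) = 0.0235*S - 0.6403  =>  S = (log10(E) + 0.6403) / 0.0235
log10(5.07) = 0.705008
S = (0.705008 + 0.6403) / 0.0235 = 1.345308 / 0.0235
S = 57.2

Shore A = 57.2


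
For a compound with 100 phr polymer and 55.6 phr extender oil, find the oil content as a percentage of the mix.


Oil % = oil / (100 + oil) * 100
= 55.6 / (100 + 55.6) * 100
= 55.6 / 155.6 * 100
= 35.73%

35.73%


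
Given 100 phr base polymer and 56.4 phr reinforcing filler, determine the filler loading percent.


Filler % = filler / (rubber + filler) * 100
= 56.4 / (100 + 56.4) * 100
= 56.4 / 156.4 * 100
= 36.06%

36.06%


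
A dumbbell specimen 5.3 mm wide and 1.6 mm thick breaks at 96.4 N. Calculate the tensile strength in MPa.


Area = width * thickness = 5.3 * 1.6 = 8.48 mm^2
TS = force / area = 96.4 / 8.48 = 11.37 MPa

11.37 MPa


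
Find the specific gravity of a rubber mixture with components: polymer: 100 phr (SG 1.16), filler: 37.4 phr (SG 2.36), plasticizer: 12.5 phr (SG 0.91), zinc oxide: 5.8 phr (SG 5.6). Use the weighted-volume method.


Sum of weights = 155.7
Volume contributions:
  polymer: 100/1.16 = 86.2069
  filler: 37.4/2.36 = 15.8475
  plasticizer: 12.5/0.91 = 13.7363
  zinc oxide: 5.8/5.6 = 1.0357
Sum of volumes = 116.8263
SG = 155.7 / 116.8263 = 1.333

SG = 1.333


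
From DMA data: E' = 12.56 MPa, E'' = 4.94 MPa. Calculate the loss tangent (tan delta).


tan delta = E'' / E'
= 4.94 / 12.56
= 0.3933

tan delta = 0.3933


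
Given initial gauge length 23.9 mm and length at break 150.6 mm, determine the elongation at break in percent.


Elongation = (Lf - L0) / L0 * 100
= (150.6 - 23.9) / 23.9 * 100
= 126.7 / 23.9 * 100
= 530.1%

530.1%


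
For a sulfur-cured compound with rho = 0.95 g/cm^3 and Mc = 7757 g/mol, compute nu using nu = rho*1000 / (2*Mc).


nu = rho * 1000 / (2 * Mc)
nu = 0.95 * 1000 / (2 * 7757)
nu = 950.0 / 15514
nu = 0.0612 mol/L

0.0612 mol/L


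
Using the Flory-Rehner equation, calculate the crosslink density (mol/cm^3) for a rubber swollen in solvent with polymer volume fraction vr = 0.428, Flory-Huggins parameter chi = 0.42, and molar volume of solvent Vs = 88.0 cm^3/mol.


ln(1 - vr) = ln(1 - 0.428) = -0.5586
Numerator = -((-0.5586) + 0.428 + 0.42 * 0.428^2) = 0.0537
Denominator = 88.0 * (0.428^(1/3) - 0.428/2) = 47.4859
nu = 0.0537 / 47.4859 = 0.0011 mol/cm^3

0.0011 mol/cm^3
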